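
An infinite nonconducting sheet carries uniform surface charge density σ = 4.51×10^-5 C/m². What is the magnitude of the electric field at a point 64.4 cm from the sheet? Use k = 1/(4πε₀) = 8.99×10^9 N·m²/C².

Choose a cylindrical pillbox piercing the sheet, end faces (area A) parallel to it.
Only the two end caps contribute flux: Φ = 2EA. With Q_enc = σA, Gauss's law gives E = |σ|/(2ε₀).
E = 2πk|σ| = 2π(8.99×10^9)(4.51×10^-5) = 2.55e6 N/C.

2.55×10^6 V/m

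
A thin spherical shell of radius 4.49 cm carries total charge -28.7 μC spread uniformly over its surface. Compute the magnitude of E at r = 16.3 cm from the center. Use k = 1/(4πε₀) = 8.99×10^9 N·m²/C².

|E| ≈ 9.71×10^6 V/m

Take a concentric spherical Gaussian surface of radius r = 16.3 cm (r > 4.49 cm).
The entire shell is enclosed: Q_enc = -2.87e-5 C.
Since E is radial and uniform over the Gaussian sphere, Φ = E·4πr² = Q_enc/ε₀.
E = k|Q_enc|/r² = (8.99×10^9)(2.87×10^-5)/(0.163)² = 9.71e6 N/C.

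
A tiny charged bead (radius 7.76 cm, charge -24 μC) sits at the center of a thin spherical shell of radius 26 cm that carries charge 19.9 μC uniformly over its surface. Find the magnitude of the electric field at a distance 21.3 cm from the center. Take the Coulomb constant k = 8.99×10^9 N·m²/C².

E = 4.76e6 V/m

By spherical symmetry E is radial; choose a Gaussian sphere of radius r = 21.3 cm (between the bodies, 7.76 cm < r < 26 cm).
Only the inner charge is enclosed; the outer shell contributes nothing inside itself. Q_enc = -24 μC = -2.40×10^-5 C.
Since E is radial and uniform over the Gaussian sphere, Φ = E·4πr² = Q_enc/ε₀.
E = k|Q_enc|/r² = (8.99×10^9)(2.40×10^-5)/(0.213)² = 4.76e6 N/C.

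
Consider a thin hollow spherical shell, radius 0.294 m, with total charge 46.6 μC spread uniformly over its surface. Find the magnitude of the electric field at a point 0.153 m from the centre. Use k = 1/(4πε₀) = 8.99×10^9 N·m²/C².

E = 0

Use a concentric Gaussian sphere at r = 0.153 m (inside the shell, r < 0.294 m).
All the charge is outside the Gaussian surface: Q_enc = 0, hence E = 0 everywhere inside the shell.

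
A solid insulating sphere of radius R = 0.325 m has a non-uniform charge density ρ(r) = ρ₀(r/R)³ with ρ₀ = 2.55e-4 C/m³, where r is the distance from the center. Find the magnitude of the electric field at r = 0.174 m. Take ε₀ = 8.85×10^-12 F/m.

E = 1.28e5 V/m

By spherical symmetry E is radial; choose a Gaussian sphere of radius r = 0.174 m (r < R).
Integrate the density: Q_enc = 4π ∫₀^r ρ₀(r'/R)^3 r'² dr' = 4πρ₀ r^6/(6·R³) = 4.318×10^-7 C.
Applying ∮E·dA = Q_enc/ε₀ with Φ = E(4πr²):
E = |Q_enc|/(4πε₀r²) = (4.318×10^-7)/(4π·8.85×10^-12·(0.174)²) = 1.28×10^5 N/C.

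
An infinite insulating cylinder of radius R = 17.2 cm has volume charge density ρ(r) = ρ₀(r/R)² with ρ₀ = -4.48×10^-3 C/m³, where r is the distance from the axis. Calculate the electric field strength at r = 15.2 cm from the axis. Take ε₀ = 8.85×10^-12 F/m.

Choose a coaxial cylinder of radius r = 15.2 cm (arbitrary length L) as the Gaussian surface (r < R).
Integrating ρ over the cross-section to radius r: λ_enc = (2πρ₀/R²) ∫₀^r r'^3 dr' = 2πρ₀ r^4/(4·R²) = -1.27×10^-4 C/m.
Since E is radial and uniform over the curved surface, Φ = E·2πrL = Q_enc/ε₀ = λ_enc L/ε₀.
E = |λ_enc|/(2πε₀r) = (1.27×10^-4)/(2π·8.85×10^-12·0.152) = 1.50×10^7 N/C.

E = 1.50×10^7 V/m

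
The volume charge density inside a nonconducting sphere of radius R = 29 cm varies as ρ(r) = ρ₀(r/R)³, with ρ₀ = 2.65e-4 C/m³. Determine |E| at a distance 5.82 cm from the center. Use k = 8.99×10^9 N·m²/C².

Symmetry ⇒ E = E(r) r̂. Gaussian sphere of radius r = 5.82 cm (r < R).
Q_enc = ∫₀^r ρ(r')·4πr'² dr' = (4πρ₀/R³) ∫₀^r r'^5 dr' = 4πρ₀ r^6/(6·R³) = 8.844×10^-10 C.
Applying ∮E·dA = Q_enc/ε₀ with Φ = E(4πr²):
E = k|Q_enc|/r² = (8.99×10^9)(8.844e-10)/(0.0582)² = 2.35×10^3 N/C.

2.35×10^3 N/C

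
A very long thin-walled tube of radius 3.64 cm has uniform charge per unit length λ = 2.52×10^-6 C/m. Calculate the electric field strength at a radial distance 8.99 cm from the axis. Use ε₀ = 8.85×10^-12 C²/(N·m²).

E = 5.04×10^5 V/m

Coaxial Gaussian cylinder, radius r = 8.99 cm, length L (r > 3.64 cm).
The full line charge is enclosed: λ_enc = 2.52×10^-6 C/m.
Since E is radial and uniform over the curved surface, Φ = E·2πrL = Q_enc/ε₀ = λ_enc L/ε₀.
E = |λ_enc|/(2πε₀r) = (2.52×10^-6)/(2π·8.85×10^-12·0.0899) = 5.04e5 N/C.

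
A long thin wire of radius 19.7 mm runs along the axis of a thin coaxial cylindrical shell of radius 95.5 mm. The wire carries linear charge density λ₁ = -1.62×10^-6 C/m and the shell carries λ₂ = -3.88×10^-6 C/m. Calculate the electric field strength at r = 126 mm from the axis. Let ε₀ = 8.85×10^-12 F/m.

|E| ≈ 7.85e5 V/m

Choose a coaxial cylinder of radius r = 126 mm (arbitrary length L) as the Gaussian surface (r > 95.5 mm, enclosing both).
λ_enc = λ₁ + λ₂ = (-1.62×10^-6) + (-3.88×10^-6) = -5.50×10^-6 C/m.
Applying ∮E·dA = Q_enc/ε₀ with the end caps contributing no flux:
E = |λ_enc|/(2πε₀r) = (5.50e-6)/(2π·8.85×10^-12·0.126) = 7.85e5 N/C.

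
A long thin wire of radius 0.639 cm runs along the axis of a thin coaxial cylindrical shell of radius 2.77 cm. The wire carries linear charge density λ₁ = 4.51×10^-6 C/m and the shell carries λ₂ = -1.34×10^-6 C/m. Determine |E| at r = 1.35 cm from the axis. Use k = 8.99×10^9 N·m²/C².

E = 6.01×10^6 N/C

Coaxial Gaussian cylinder, radius r = 1.35 cm, length L (between the conductors, 0.639 cm < r < 2.77 cm).
Only the inner wire is enclosed; the outer shell contributes nothing inside itself. λ_enc = λ₁ = 4.51×10^-6 C/m.
Gauss's law: E·2πrL = λ_enc L/ε₀.
E = 2k|λ_enc|/r = 2(8.99×10^9)(4.51e-6)/(0.0135) = 6.01×10^6 N/C.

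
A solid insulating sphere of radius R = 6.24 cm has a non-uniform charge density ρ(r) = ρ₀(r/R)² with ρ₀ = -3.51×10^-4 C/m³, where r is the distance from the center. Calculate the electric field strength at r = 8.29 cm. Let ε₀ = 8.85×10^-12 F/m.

E ≈ 2.80×10^5 N/C

Use a concentric Gaussian sphere at r = 8.29 cm (r > R, all charge enclosed).
Q_enc = 4π ∫₀^R ρ₀(r'/R)^2 r'² dr' = 4πρ₀R³/5 = -2.143×10^-7 C.
By Gauss's law, ∮E·dA = E·4πr² = Q_enc/ε₀.
E = |Q_enc|/(4πε₀r²) = (2.143e-7)/(4π·8.85×10^-12·(0.0829)²) = 2.80×10^5 N/C.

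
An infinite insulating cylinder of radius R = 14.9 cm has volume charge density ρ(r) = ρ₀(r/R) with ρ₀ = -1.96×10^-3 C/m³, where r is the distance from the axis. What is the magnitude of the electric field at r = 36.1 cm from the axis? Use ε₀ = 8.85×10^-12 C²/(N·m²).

|E| = 4.54×10^6 N/C

Choose a coaxial cylinder of radius r = 36.1 cm (arbitrary length L) as the Gaussian surface (r > R, full charge per length enclosed).
λ_enc = 2π ∫₀^R ρ₀(r'/R)^1 r' dr' = 2πρ₀R²/3 = -9.114×10^-5 C/m.
Since E is radial and uniform over the curved surface, Φ = E·2πrL = Q_enc/ε₀ = λ_enc L/ε₀.
E = |λ_enc|/(2πε₀r) = (9.114×10^-5)/(2π·8.85×10^-12·0.361) = 4.54×10^6 N/C.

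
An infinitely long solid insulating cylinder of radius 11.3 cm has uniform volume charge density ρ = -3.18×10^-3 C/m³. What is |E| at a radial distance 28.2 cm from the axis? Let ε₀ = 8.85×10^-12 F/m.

Coaxial Gaussian cylinder, radius r = 28.2 cm, length L (r > 11.3 cm, full cross-section enclosed).
λ_enc = ρ·πR² = (-3.18×10^-3)π(0.113)² = -1.276×10^-4 C/m.
Gauss's law: E·2πrL = λ_enc L/ε₀.
E = |λ_enc|/(2πε₀r) = (1.276e-4)/(2π·8.85×10^-12·0.282) = 8.14×10^6 N/C.

8.14×10^6 N/C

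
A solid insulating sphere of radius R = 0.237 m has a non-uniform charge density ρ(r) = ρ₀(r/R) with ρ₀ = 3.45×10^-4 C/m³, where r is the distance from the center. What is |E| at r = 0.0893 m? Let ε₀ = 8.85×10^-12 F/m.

|E| ≈ 3.28×10^5 V/m

Use a concentric Gaussian sphere at r = 0.0893 m (r < R).
Q_enc = ∫₀^r ρ(r')·4πr'² dr' = (4πρ₀/R) ∫₀^r r'^3 dr' = 4πρ₀ r^4/(4·R) = 2.908×10^-7 C.
Since E is radial and uniform over the Gaussian sphere, Φ = E·4πr² = Q_enc/ε₀.
E = |Q_enc|/(4πε₀r²) = (2.908×10^-7)/(4π·8.85×10^-12·(0.0893)²) = 3.28×10^5 N/C.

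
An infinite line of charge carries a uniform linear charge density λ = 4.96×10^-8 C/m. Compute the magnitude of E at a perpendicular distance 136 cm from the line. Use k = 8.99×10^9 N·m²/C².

E = 656 N/C

Choose a coaxial cylinder of radius r = 136 cm (arbitrary length L) as the Gaussian surface.
Q_enc = λL, so λ_enc = 4.96×10^-8 C/m.
Since E is radial and uniform over the curved surface, Φ = E·2πrL = Q_enc/ε₀ = λ_enc L/ε₀.
E = 2k|λ_enc|/r = 2(8.99×10^9)(4.96×10^-8)/(1.36) = 656 N/C.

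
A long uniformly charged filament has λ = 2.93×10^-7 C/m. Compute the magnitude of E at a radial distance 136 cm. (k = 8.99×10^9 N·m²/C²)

|E| = 3.87×10^3 N/C

By cylindrical symmetry E is radial; use a coaxial Gaussian cylinder of radius 136 cm and length L.
Q_enc = λL, so λ_enc = 2.93e-7 C/m.
Applying ∮E·dA = Q_enc/ε₀ with the end caps contributing no flux:
E = 2k|λ_enc|/r = 2(8.99×10^9)(2.93×10^-7)/(1.36) = 3.87×10^3 N/C.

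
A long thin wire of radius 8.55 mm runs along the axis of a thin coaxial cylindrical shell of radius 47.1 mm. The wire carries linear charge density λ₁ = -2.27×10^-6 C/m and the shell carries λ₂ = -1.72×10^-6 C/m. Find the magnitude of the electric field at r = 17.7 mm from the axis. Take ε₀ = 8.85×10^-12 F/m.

Choose a coaxial cylinder of radius r = 17.7 mm (arbitrary length L) as the Gaussian surface (between the conductors, 8.55 mm < r < 47.1 mm).
Only the inner wire is enclosed; the outer shell contributes nothing inside itself. λ_enc = λ₁ = -2.27×10^-6 C/m.
Applying ∮E·dA = Q_enc/ε₀ with the end caps contributing no flux:
E = |λ_enc|/(2πε₀r) = (2.27e-6)/(2π·8.85×10^-12·0.0177) = 2.31×10^6 N/C.

2.31×10^6 V/m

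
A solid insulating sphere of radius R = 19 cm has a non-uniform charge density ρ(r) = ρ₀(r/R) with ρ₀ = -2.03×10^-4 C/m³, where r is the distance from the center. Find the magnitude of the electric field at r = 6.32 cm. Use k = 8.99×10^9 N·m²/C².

|E| ≈ 1.21×10^5 V/m

By spherical symmetry E is radial; choose a Gaussian sphere of radius r = 6.32 cm (r < R).
Integrate the density: Q_enc = 4π ∫₀^r ρ₀(r'/R)^1 r'² dr' = 4πρ₀ r^4/(4·R) = -5.355e-8 C.
By Gauss's law, ∮E·dA = E·4πr² = Q_enc/ε₀.
E = k|Q_enc|/r² = (8.99×10^9)(5.355×10^-8)/(0.0632)² = 1.21×10^5 N/C.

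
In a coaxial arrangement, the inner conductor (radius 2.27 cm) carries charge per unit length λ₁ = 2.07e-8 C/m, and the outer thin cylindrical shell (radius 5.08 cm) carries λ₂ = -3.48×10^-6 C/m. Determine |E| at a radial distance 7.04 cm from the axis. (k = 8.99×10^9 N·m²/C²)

8.83×10^5 N/C

Choose a coaxial cylinder of radius r = 7.04 cm (arbitrary length L) as the Gaussian surface (r > 5.08 cm, enclosing both).
λ_enc = λ₁ + λ₂ = (2.07×10^-8) + (-3.48×10^-6) = -3.459e-6 C/m.
Applying ∮E·dA = Q_enc/ε₀ with the end caps contributing no flux:
E = 2k|λ_enc|/r = 2(8.99×10^9)(3.459×10^-6)/(0.0704) = 8.83×10^5 N/C.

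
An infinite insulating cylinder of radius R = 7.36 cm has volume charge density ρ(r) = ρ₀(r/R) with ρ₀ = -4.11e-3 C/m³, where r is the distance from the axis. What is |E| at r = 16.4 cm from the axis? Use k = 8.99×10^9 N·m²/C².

Take a coaxial cylindrical Gaussian surface of radius r = 16.4 cm and length L (r > R, full charge per length enclosed).
λ_enc = 2π ∫₀^R ρ₀(r'/R)^1 r' dr' = 2πρ₀R²/3 = -4.663e-5 C/m.
Applying ∮E·dA = Q_enc/ε₀ with the end caps contributing no flux:
E = 2k|λ_enc|/r = 2(8.99×10^9)(4.663×10^-5)/(0.164) = 5.11×10^6 N/C.

E ≈ 5.11e6 N/C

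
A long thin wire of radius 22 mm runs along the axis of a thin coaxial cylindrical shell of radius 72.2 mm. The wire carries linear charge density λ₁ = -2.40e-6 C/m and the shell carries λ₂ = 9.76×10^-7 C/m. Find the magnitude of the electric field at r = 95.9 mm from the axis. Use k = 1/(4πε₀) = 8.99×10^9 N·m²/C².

Take a coaxial cylindrical Gaussian surface of radius r = 95.9 mm and length L (r > 72.2 mm, enclosing both).
λ_enc = λ₁ + λ₂ = (-2.40×10^-6) + (9.76×10^-7) = -1.424e-6 C/m.
Since E is radial and uniform over the curved surface, Φ = E·2πrL = Q_enc/ε₀ = λ_enc L/ε₀.
E = 2k|λ_enc|/r = 2(8.99×10^9)(1.424×10^-6)/(0.0959) = 2.67×10^5 N/C.

E ≈ 2.67×10^5 N/C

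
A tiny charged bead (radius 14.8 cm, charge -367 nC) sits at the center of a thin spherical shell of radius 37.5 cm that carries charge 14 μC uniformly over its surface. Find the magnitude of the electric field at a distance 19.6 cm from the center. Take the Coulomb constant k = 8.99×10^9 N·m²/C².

E ≈ 8.59×10^4 V/m

By spherical symmetry E is radial; choose a Gaussian sphere of radius r = 19.6 cm (between the bodies, 14.8 cm < r < 37.5 cm).
Only the inner charge is enclosed; the outer shell contributes nothing inside itself. Q_enc = -367 nC = -3.67e-7 C.
Applying ∮E·dA = Q_enc/ε₀ with Φ = E(4πr²):
E = k|Q_enc|/r² = (8.99×10^9)(3.67e-7)/(0.196)² = 8.59×10^4 N/C.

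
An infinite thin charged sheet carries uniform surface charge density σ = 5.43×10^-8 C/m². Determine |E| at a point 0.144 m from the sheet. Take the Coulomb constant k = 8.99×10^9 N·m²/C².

3.07×10^3 N/C

The symmetry is planar: E is normal to the sheet and the same magnitude on both sides. Take a pillbox straddling the sheet with end-cap area A.
Flux Φ = 2EA and Q_enc = σA, so 2EA = σA/ε₀ ⇒ E = |σ|/(2ε₀), independent of distance.
E = 2πk|σ| = 2π(8.99×10^9)(5.43×10^-8) = 3.07×10^3 N/C.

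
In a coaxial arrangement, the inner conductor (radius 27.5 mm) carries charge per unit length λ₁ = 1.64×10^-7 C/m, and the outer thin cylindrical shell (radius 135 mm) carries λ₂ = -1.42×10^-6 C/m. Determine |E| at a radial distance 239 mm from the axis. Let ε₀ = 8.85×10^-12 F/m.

Coaxial Gaussian cylinder, radius r = 239 mm, length L (r > 135 mm, enclosing both).
λ_enc = λ₁ + λ₂ = (1.64×10^-7) + (-1.42×10^-6) = -1.256×10^-6 C/m.
Gauss's law: E·2πrL = λ_enc L/ε₀.
E = |λ_enc|/(2πε₀r) = (1.256×10^-6)/(2π·8.85×10^-12·0.239) = 9.45×10^4 N/C.

E = 9.45×10^4 N/C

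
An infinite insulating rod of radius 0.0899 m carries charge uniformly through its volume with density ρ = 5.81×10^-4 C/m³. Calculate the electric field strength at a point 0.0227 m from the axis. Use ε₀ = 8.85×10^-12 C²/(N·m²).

Take a coaxial cylindrical Gaussian surface of radius r = 0.0227 m and length L (r < R).
Enclosed charge per unit length: λ_enc = ρ·πr² = (5.81e-4)π(0.0227)² = 9.405×10^-7 C/m.
Since E is radial and uniform over the curved surface, Φ = E·2πrL = Q_enc/ε₀ = λ_enc L/ε₀.
E = |λ_enc|/(2πε₀r) = (9.405×10^-7)/(2π·8.85×10^-12·0.0227) = 7.45e5 N/C.

7.45e5 N/C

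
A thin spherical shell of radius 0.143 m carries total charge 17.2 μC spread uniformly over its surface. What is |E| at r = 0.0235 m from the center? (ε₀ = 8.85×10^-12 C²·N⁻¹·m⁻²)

|E| = 0 N/C

Symmetry ⇒ E = E(r) r̂. Gaussian sphere of radius r = 0.0235 m (inside the shell, r < 0.143 m).
All the charge is outside the Gaussian surface: Q_enc = 0, hence E = 0 everywhere inside the shell.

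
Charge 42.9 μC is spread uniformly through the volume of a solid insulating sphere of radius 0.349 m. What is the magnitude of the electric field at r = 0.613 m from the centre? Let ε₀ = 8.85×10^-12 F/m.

By spherical symmetry E is radial; choose a Gaussian sphere of radius r = 0.613 m (r > R, so the entire charge is enclosed).
Q_enc = 42.9 μC = 4.29×10^-5 C.
Applying ∮E·dA = Q_enc/ε₀ with Φ = E(4πr²):
E = |Q_enc|/(4πε₀r²) = (4.29×10^-5)/(4π·8.85×10^-12·(0.613)²) = 1.03e6 N/C.

E ≈ 1.03e6 N/C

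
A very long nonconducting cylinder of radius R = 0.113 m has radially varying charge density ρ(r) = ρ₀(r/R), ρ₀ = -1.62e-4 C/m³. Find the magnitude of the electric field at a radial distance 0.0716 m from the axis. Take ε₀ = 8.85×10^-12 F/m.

Coaxial Gaussian cylinder, radius r = 0.0716 m, length L (r < R).
λ_enc = ∫₀^r ρ(r')·2πr' dr' = (2πρ₀/R)·r^3/3 = -1.102×10^-6 C/m.
Applying ∮E·dA = Q_enc/ε₀ with the end caps contributing no flux:
E = |λ_enc|/(2πε₀r) = (1.102×10^-6)/(2π·8.85×10^-12·0.0716) = 2.77×10^5 N/C.

|E| = 2.77×10^5 V/m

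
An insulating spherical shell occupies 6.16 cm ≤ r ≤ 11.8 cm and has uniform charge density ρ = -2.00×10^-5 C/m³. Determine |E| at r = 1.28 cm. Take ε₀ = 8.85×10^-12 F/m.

By spherical symmetry E is radial; choose a Gaussian sphere of radius r = 1.28 cm (r < 6.16 cm, inside the empty cavity).
No charge is enclosed, so by Gauss's law E·4πr² = 0 ⇒ E = 0.

|E| = 0 N/C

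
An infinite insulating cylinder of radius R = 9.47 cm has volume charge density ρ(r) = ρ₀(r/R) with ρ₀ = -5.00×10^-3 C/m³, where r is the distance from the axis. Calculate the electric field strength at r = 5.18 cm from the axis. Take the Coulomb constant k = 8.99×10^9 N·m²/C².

Take a coaxial cylindrical Gaussian surface of radius r = 5.18 cm and length L (r < R).
Integrating ρ over the cross-section to radius r: λ_enc = (2πρ₀/R) ∫₀^r r'^2 dr' = 2πρ₀ r^3/(3·R) = -1.537e-5 C/m.
By Gauss's law (flux through the curved wall only), E·2πrL = λ_enc L/ε₀.
E = 2k|λ_enc|/r = 2(8.99×10^9)(1.537e-5)/(0.0518) = 5.33e6 N/C.

|E| = 5.33×10^6 N/C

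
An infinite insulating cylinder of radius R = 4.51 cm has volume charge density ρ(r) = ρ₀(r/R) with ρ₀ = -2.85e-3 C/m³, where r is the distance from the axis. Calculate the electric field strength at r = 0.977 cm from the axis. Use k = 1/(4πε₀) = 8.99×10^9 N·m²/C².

By cylindrical symmetry E is radial; use a coaxial Gaussian cylinder of radius 0.977 cm and length L (r < R).
Integrating ρ over the cross-section to radius r: λ_enc = (2πρ₀/R) ∫₀^r r'^2 dr' = 2πρ₀ r^3/(3·R) = -1.234e-7 C/m.
By Gauss's law (flux through the curved wall only), E·2πrL = λ_enc L/ε₀.
E = 2k|λ_enc|/r = 2(8.99×10^9)(1.234e-7)/(0.00977) = 2.27e5 N/C.

E = 2.27×10^5 V/m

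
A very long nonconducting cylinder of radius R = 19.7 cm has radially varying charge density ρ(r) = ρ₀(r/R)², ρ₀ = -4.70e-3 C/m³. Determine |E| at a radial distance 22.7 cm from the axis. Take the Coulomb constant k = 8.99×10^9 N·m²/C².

Choose a coaxial cylinder of radius r = 22.7 cm (arbitrary length L) as the Gaussian surface (r > R, full charge per length enclosed).
λ_enc = 2π ∫₀^R ρ₀(r'/R)^2 r' dr' = 2πρ₀R²/4 = -2.865e-4 C/m.
Since E is radial and uniform over the curved surface, Φ = E·2πrL = Q_enc/ε₀ = λ_enc L/ε₀.
E = 2k|λ_enc|/r = 2(8.99×10^9)(2.865e-4)/(0.227) = 2.27e7 N/C.

|E| = 2.27×10^7 N/C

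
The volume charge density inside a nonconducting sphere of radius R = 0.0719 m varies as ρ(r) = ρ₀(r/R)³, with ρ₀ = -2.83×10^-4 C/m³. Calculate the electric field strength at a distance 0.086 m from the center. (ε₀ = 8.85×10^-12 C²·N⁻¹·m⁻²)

E = 2.68×10^5 N/C

Take a concentric spherical Gaussian surface of radius r = 0.086 m (r > R, all charge enclosed).
Q_enc = 4π ∫₀^R ρ₀(r'/R)^3 r'² dr' = 4πρ₀R³/6 = -2.203×10^-7 C.
By Gauss's law, ∮E·dA = E·4πr² = Q_enc/ε₀.
E = |Q_enc|/(4πε₀r²) = (2.203×10^-7)/(4π·8.85×10^-12·(0.086)²) = 2.68×10^5 N/C.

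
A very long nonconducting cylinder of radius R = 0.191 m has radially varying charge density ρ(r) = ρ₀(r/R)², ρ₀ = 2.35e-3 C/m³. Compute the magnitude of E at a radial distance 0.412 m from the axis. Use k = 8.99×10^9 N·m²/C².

|E| = 5.88e6 V/m

By cylindrical symmetry E is radial; use a coaxial Gaussian cylinder of radius 0.412 m and length L (r > R, full charge per length enclosed).
λ_enc = 2π ∫₀^R ρ₀(r'/R)^2 r' dr' = 2πρ₀R²/4 = 1.347e-4 C/m.
Applying ∮E·dA = Q_enc/ε₀ with the end caps contributing no flux:
E = 2k|λ_enc|/r = 2(8.99×10^9)(1.347e-4)/(0.412) = 5.88×10^6 N/C.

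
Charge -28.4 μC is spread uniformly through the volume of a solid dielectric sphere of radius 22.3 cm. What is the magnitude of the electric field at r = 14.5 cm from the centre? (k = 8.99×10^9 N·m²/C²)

Take a concentric spherical Gaussian surface of radius r = 14.5 cm (r < R).
For a uniform sphere the enclosed fraction is (r/R)³, so Q_enc = (-28.4 μC)(0.145/0.223)³ = -7.807×10^-6 C.
Applying ∮E·dA = Q_enc/ε₀ with Φ = E(4πr²):
E = k|Q_enc|/r² = (8.99×10^9)(7.807×10^-6)/(0.145)² = 3.34e6 N/C.

|E| = 3.34e6 V/m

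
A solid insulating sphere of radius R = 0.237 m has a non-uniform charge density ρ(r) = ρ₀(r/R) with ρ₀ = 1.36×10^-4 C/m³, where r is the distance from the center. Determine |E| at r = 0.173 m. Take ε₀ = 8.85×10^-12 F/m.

E = 4.85e5 N/C

By spherical symmetry E is radial; choose a Gaussian sphere of radius r = 0.173 m (r < R).
Integrate the density: Q_enc = 4π ∫₀^r ρ₀(r'/R)^1 r'² dr' = 4πρ₀ r^4/(4·R) = 1.615e-6 C.
Applying ∮E·dA = Q_enc/ε₀ with Φ = E(4πr²):
E = |Q_enc|/(4πε₀r²) = (1.615e-6)/(4π·8.85×10^-12·(0.173)²) = 4.85e5 N/C.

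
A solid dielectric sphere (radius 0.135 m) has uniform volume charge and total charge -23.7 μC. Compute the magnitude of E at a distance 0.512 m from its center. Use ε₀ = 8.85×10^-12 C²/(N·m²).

Take a concentric spherical Gaussian surface of radius r = 0.512 m (r > R, so the entire charge is enclosed).
Q_enc = -23.7 μC = -2.37×10^-5 C.
Gauss's law: E·4πr² = Q_enc/ε₀.
E = |Q_enc|/(4πε₀r²) = (2.37e-5)/(4π·8.85×10^-12·(0.512)²) = 8.13e5 N/C.

8.13×10^5 N/C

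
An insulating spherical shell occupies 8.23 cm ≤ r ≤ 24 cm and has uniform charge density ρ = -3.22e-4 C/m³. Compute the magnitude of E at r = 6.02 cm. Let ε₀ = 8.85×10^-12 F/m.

Symmetry ⇒ E = E(r) r̂. Gaussian sphere of radius r = 6.02 cm (r < 8.23 cm, inside the empty cavity).
Q_enc = 0 (all charge lies at larger r); Gauss's law gives E = 0.

E = 0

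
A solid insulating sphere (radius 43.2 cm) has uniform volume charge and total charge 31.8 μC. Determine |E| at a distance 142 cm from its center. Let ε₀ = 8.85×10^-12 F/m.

|E| = 1.42×10^5 N/C

Symmetry ⇒ E = E(r) r̂. Gaussian sphere of radius r = 142 cm (r > R, so the entire charge is enclosed).
Q_enc = 31.8 μC = 3.18e-5 C.
By Gauss's law, ∮E·dA = E·4πr² = Q_enc/ε₀.
E = |Q_enc|/(4πε₀r²) = (3.18e-5)/(4π·8.85×10^-12·(1.42)²) = 1.42×10^5 N/C.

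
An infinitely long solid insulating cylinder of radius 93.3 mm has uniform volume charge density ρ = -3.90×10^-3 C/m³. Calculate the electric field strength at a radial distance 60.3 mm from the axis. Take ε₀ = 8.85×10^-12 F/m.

E = 1.33e7 V/m

Coaxial Gaussian cylinder, radius r = 60.3 mm, length L (r < R).
Enclosed charge per unit length: λ_enc = ρ·πr² = (-3.90e-3)π(0.0603)² = -4.455×10^-5 C/m.
Applying ∮E·dA = Q_enc/ε₀ with the end caps contributing no flux:
E = |λ_enc|/(2πε₀r) = (4.455×10^-5)/(2π·8.85×10^-12·0.0603) = 1.33×10^7 N/C.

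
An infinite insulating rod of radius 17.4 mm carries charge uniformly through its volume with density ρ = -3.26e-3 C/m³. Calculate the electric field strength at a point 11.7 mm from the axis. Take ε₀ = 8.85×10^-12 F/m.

Coaxial Gaussian cylinder, radius r = 11.7 mm, length L (r < R).
Enclosed charge per unit length: λ_enc = ρ·πr² = (-3.26×10^-3)π(0.0117)² = -1.402e-6 C/m.
Since E is radial and uniform over the curved surface, Φ = E·2πrL = Q_enc/ε₀ = λ_enc L/ε₀.
E = |λ_enc|/(2πε₀r) = (1.402×10^-6)/(2π·8.85×10^-12·0.0117) = 2.15×10^6 N/C.

E ≈ 2.15×10^6 V/m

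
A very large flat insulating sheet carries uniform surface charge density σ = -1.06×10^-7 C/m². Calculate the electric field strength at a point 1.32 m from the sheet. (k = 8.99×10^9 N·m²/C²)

By planar symmetry E is perpendicular to the sheet and uniform; use a Gaussian pillbox with flat faces of area A on each side of the sheet.
Only the two end caps contribute flux: Φ = 2EA. With Q_enc = σA, Gauss's law gives E = |σ|/(2ε₀).
E = 2πk|σ| = 2π(8.99×10^9)(1.06e-7) = 5.99×10^3 N/C.

5.99×10^3 N/C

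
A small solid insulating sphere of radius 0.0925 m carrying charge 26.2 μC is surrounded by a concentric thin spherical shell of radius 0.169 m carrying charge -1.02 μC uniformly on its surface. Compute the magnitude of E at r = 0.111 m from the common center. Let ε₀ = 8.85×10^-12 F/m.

Symmetry ⇒ E = E(r) r̂. Gaussian sphere of radius r = 0.111 m (between the bodies, 0.0925 m < r < 0.169 m).
Only the inner charge is enclosed; the outer shell contributes nothing inside itself. Q_enc = 26.2 μC = 2.62×10^-5 C.
Since E is radial and uniform over the Gaussian sphere, Φ = E·4πr² = Q_enc/ε₀.
E = |Q_enc|/(4πε₀r²) = (2.62×10^-5)/(4π·8.85×10^-12·(0.111)²) = 1.91×10^7 N/C.

|E| = 1.91×10^7 N/C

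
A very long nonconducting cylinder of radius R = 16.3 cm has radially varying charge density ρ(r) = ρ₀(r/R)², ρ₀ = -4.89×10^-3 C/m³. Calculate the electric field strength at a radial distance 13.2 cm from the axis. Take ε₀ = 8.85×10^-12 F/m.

Coaxial Gaussian cylinder, radius r = 13.2 cm, length L (r < R).
λ_enc = ∫₀^r ρ(r')·2πr' dr' = (2πρ₀/R²)·r^4/4 = -8.777×10^-5 C/m.
Since E is radial and uniform over the curved surface, Φ = E·2πrL = Q_enc/ε₀ = λ_enc L/ε₀.
E = |λ_enc|/(2πε₀r) = (8.777×10^-5)/(2π·8.85×10^-12·0.132) = 1.20e7 N/C.

E = 1.20×10^7 V/m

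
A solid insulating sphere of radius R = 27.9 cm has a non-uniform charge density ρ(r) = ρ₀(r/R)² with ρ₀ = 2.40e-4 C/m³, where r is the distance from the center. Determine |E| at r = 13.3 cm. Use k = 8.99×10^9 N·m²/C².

Take a concentric spherical Gaussian surface of radius r = 13.3 cm (r < R).
Integrate the density: Q_enc = 4π ∫₀^r ρ₀(r'/R)^2 r'² dr' = 4πρ₀ r^5/(5·R²) = 3.225e-7 C.
Since E is radial and uniform over the Gaussian sphere, Φ = E·4πr² = Q_enc/ε₀.
E = k|Q_enc|/r² = (8.99×10^9)(3.225e-7)/(0.133)² = 1.64e5 N/C.

E ≈ 1.64×10^5 N/C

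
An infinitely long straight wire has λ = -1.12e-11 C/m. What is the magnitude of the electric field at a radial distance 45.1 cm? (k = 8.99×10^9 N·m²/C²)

|E| = 0.447 N/C

By cylindrical symmetry E is radial; use a coaxial Gaussian cylinder of radius 45.1 cm and length L.
Q_enc = λL, so λ_enc = -1.12e-11 C/m.
Since E is radial and uniform over the curved surface, Φ = E·2πrL = Q_enc/ε₀ = λ_enc L/ε₀.
E = 2k|λ_enc|/r = 2(8.99×10^9)(1.12×10^-11)/(0.451) = 0.447 N/C.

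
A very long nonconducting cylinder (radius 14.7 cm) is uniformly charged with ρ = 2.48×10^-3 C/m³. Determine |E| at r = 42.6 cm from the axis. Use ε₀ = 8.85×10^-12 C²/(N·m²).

Take a coaxial cylindrical Gaussian surface of radius r = 42.6 cm and length L (r > 14.7 cm, full cross-section enclosed).
λ_enc = ρ·πR² = (2.48×10^-3)π(0.147)² = 1.684×10^-4 C/m.
Gauss's law: E·2πrL = λ_enc L/ε₀.
E = |λ_enc|/(2πε₀r) = (1.684×10^-4)/(2π·8.85×10^-12·0.426) = 7.11×10^6 N/C.

|E| = 7.11e6 N/C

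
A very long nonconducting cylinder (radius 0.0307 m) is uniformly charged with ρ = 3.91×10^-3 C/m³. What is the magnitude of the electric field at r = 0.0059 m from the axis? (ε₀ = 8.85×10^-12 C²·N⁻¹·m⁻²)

Take a coaxial cylindrical Gaussian surface of radius r = 0.0059 m and length L (r < R).
Enclosed charge per unit length: λ_enc = ρ·πr² = (3.91×10^-3)π(0.0059)² = 4.276×10^-7 C/m.
By Gauss's law (flux through the curved wall only), E·2πrL = λ_enc L/ε₀.
E = |λ_enc|/(2πε₀r) = (4.276e-7)/(2π·8.85×10^-12·0.0059) = 1.30×10^6 N/C.

|E| = 1.30×10^6 N/C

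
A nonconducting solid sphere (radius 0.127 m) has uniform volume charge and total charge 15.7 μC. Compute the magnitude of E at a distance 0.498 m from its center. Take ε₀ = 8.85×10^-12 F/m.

E ≈ 5.69e5 V/m

Symmetry ⇒ E = E(r) r̂. Gaussian sphere of radius r = 0.498 m (r > R, so the entire charge is enclosed).
Q_enc = 15.7 μC = 1.57e-5 C.
Gauss's law: E·4πr² = Q_enc/ε₀.
E = |Q_enc|/(4πε₀r²) = (1.57×10^-5)/(4π·8.85×10^-12·(0.498)²) = 5.69×10^5 N/C.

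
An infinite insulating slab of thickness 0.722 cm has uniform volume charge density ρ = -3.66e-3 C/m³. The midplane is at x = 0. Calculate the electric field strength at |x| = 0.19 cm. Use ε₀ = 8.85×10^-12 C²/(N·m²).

7.86×10^5 N/C

By symmetry E is perpendicular to the slab. A Gaussian pillbox from −0.19 cm to +0.19 cm (face area A) lies entirely within the slab.
Q_enc = ρ·(2x)·A and flux = 2EA, so 2EA = 2ρxA/ε₀ ⇒ E = |ρ|x/ε₀.
E = (3.66e-3)(0.0019)/(8.85×10^-12) = 7.86×10^5 N/C.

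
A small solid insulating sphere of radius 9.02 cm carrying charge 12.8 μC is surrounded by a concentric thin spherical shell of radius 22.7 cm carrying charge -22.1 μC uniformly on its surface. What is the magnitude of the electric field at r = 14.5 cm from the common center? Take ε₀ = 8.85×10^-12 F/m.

By spherical symmetry E is radial; choose a Gaussian sphere of radius r = 14.5 cm (between the bodies, 9.02 cm < r < 22.7 cm).
Only the inner charge is enclosed; the outer shell contributes nothing inside itself. Q_enc = 12.8 μC = 1.28×10^-5 C.
Since E is radial and uniform over the Gaussian sphere, Φ = E·4πr² = Q_enc/ε₀.
E = |Q_enc|/(4πε₀r²) = (1.28×10^-5)/(4π·8.85×10^-12·(0.145)²) = 5.47×10^6 N/C.

5.47e6 N/C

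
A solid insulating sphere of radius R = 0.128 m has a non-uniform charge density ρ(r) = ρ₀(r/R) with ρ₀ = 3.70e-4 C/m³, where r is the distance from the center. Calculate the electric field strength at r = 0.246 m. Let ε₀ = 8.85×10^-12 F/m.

Take a concentric spherical Gaussian surface of radius r = 0.246 m (r > R, all charge enclosed).
Q_enc = 4π ∫₀^R ρ₀(r'/R)^1 r'² dr' = 4πρ₀R³/4 = 2.438×10^-6 C.
Applying ∮E·dA = Q_enc/ε₀ with Φ = E(4πr²):
E = |Q_enc|/(4πε₀r²) = (2.438×10^-6)/(4π·8.85×10^-12·(0.246)²) = 3.62×10^5 N/C.

E = 3.62×10^5 N/C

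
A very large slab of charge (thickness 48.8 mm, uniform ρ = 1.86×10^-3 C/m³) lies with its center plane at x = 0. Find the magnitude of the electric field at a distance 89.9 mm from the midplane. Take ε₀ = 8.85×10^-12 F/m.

The point |x| = 89.9 mm lies outside the slab (half-thickness 0.0244 m). A symmetric pillbox spanning the full slab encloses Q_enc = ρ·d·A.
Flux = 2EA ⇒ E = |ρ|d/(2ε₀), independent of distance outside.
E = (1.86×10^-3)(0.0488)/(2·8.85×10^-12) = 5.13×10^6 N/C.

E = 5.13×10^6 N/C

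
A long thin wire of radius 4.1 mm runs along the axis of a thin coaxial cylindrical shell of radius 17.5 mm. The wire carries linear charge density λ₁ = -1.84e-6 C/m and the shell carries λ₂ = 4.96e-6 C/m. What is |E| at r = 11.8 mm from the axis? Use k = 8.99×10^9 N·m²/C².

Take a coaxial cylindrical Gaussian surface of radius r = 11.8 mm and length L (between the conductors, 4.1 mm < r < 17.5 mm).
The shell at 17.5 mm lies outside the Gaussian surface, so λ_enc = λ₁ = -1.84e-6 C/m.
Applying ∮E·dA = Q_enc/ε₀ with the end caps contributing no flux:
E = 2k|λ_enc|/r = 2(8.99×10^9)(1.84e-6)/(0.0118) = 2.80×10^6 N/C.

|E| = 2.80×10^6 N/C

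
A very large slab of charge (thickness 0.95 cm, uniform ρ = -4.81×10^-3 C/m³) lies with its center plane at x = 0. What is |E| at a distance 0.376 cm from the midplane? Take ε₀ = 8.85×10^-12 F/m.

2.04e6 N/C

By symmetry E is perpendicular to the slab. A Gaussian pillbox from −0.376 cm to +0.376 cm (face area A) lies entirely within the slab.
Q_enc = ρ·(2x)·A and flux = 2EA, so 2EA = 2ρxA/ε₀ ⇒ E = |ρ|x/ε₀.
E = (4.81×10^-3)(0.00376)/(8.85×10^-12) = 2.04×10^6 N/C.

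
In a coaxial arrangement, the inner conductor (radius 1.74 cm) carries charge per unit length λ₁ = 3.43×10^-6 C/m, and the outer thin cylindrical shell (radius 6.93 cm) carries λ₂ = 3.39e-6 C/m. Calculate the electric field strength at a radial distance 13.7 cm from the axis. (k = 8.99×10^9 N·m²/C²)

E ≈ 8.95×10^5 N/C

By cylindrical symmetry E is radial; use a coaxial Gaussian cylinder of radius 13.7 cm and length L (r > 6.93 cm, enclosing both).
λ_enc = λ₁ + λ₂ = (3.43×10^-6) + (3.39×10^-6) = 6.82×10^-6 C/m.
Applying ∮E·dA = Q_enc/ε₀ with the end caps contributing no flux:
E = 2k|λ_enc|/r = 2(8.99×10^9)(6.82×10^-6)/(0.137) = 8.95×10^5 N/C.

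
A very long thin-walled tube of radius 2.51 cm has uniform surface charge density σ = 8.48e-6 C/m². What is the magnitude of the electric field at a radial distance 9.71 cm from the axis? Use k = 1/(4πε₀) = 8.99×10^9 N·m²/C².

E = 2.48×10^5 V/m

Choose a coaxial cylinder of radius r = 9.71 cm (arbitrary length L) as the Gaussian surface (r > 2.51 cm).
The whole shell is enclosed: λ_enc = σ·2πR = (8.48e-6)·2π·(0.0251) = 1.337×10^-6 C/m.
Since E is radial and uniform over the curved surface, Φ = E·2πrL = Q_enc/ε₀ = λ_enc L/ε₀.
E = 2k|λ_enc|/r = 2(8.99×10^9)(1.337×10^-6)/(0.0971) = 2.48×10^5 N/C.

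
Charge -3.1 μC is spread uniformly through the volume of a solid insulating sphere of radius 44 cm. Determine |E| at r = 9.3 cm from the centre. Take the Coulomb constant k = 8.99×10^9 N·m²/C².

Symmetry ⇒ E = E(r) r̂. Gaussian sphere of radius r = 9.3 cm (r < R).
For a uniform sphere the enclosed fraction is (r/R)³, so Q_enc = (-3.1 μC)(0.093/0.44)³ = -2.927e-8 C.
By Gauss's law, ∮E·dA = E·4πr² = Q_enc/ε₀.
E = k|Q_enc|/r² = (8.99×10^9)(2.927e-8)/(0.093)² = 3.04×10^4 N/C.

|E| = 3.04×10^4 V/m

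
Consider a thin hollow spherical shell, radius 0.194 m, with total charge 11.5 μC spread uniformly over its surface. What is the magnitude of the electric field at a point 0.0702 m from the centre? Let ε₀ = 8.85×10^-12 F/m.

|E| = 0 N/C

By spherical symmetry E is radial; choose a Gaussian sphere of radius r = 0.0702 m (inside the shell, r < 0.194 m).
No charge lies within this surface, so Q_enc = 0 and Gauss's law gives E·4πr² = 0 ⇒ E = 0.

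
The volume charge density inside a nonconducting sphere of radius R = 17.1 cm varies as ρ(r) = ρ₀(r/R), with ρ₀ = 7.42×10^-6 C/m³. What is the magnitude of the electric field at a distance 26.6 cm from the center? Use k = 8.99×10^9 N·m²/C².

Symmetry ⇒ E = E(r) r̂. Gaussian sphere of radius r = 26.6 cm (r > R, all charge enclosed).
Q_enc = 4π ∫₀^R ρ₀(r'/R)^1 r'² dr' = 4πρ₀R³/4 = 1.166×10^-7 C.
Gauss's law: E·4πr² = Q_enc/ε₀.
E = k|Q_enc|/r² = (8.99×10^9)(1.166e-7)/(0.266)² = 1.48×10^4 N/C.

|E| = 1.48×10^4 N/C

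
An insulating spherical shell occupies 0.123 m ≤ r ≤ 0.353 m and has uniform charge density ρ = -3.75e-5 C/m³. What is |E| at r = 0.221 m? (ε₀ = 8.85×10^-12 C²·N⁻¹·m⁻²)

E = 2.58×10^5 N/C

Use a concentric Gaussian sphere at r = 0.221 m (within the shell material, 0.123 m < r < 0.353 m).
Only the shell between 0.123 m and r is enclosed: Q_enc = ρ·(4π/3)(r³ − a³) = (-3.75×10^-5)·(4π/3)·((0.221)³ − (0.123)³) = -1.403×10^-6 C.
By Gauss's law, ∮E·dA = E·4πr² = Q_enc/ε₀.
E = |Q_enc|/(4πε₀r²) = (1.403×10^-6)/(4π·8.85×10^-12·(0.221)²) = 2.58e5 N/C.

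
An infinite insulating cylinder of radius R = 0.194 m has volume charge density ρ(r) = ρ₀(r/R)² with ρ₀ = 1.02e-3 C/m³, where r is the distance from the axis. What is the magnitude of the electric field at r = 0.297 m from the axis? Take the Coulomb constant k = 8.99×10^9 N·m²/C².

3.65×10^6 N/C

By cylindrical symmetry E is radial; use a coaxial Gaussian cylinder of radius 0.297 m and length L (r > R, full charge per length enclosed).
λ_enc = 2π ∫₀^R ρ₀(r'/R)^2 r' dr' = 2πρ₀R²/4 = 6.03e-5 C/m.
Since E is radial and uniform over the curved surface, Φ = E·2πrL = Q_enc/ε₀ = λ_enc L/ε₀.
E = 2k|λ_enc|/r = 2(8.99×10^9)(6.03e-5)/(0.297) = 3.65×10^6 N/C.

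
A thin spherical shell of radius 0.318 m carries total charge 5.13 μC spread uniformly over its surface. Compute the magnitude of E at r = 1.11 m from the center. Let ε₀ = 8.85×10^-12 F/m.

|E| ≈ 3.74×10^4 N/C

Take a concentric spherical Gaussian surface of radius r = 1.11 m (r > 0.318 m).
The entire shell is enclosed: Q_enc = 5.13e-6 C.
Applying ∮E·dA = Q_enc/ε₀ with Φ = E(4πr²):
E = |Q_enc|/(4πε₀r²) = (5.13e-6)/(4π·8.85×10^-12·(1.11)²) = 3.74e4 N/C.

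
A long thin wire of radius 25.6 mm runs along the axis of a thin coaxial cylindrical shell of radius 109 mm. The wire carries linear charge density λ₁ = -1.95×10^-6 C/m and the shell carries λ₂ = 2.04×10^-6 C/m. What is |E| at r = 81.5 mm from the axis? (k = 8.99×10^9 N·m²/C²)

|E| = 4.30×10^5 N/C

Choose a coaxial cylinder of radius r = 81.5 mm (arbitrary length L) as the Gaussian surface (between the conductors, 25.6 mm < r < 109 mm).
The shell at 109 mm lies outside the Gaussian surface, so λ_enc = λ₁ = -1.95e-6 C/m.
By Gauss's law (flux through the curved wall only), E·2πrL = λ_enc L/ε₀.
E = 2k|λ_enc|/r = 2(8.99×10^9)(1.95×10^-6)/(0.0815) = 4.30e5 N/C.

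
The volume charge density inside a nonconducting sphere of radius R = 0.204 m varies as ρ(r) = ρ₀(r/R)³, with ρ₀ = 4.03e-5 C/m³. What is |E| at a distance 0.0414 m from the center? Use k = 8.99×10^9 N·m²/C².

By spherical symmetry E is radial; choose a Gaussian sphere of radius r = 0.0414 m (r < R).
Q_enc = ∫₀^r ρ(r')·4πr'² dr' = (4πρ₀/R³) ∫₀^r r'^5 dr' = 4πρ₀ r^6/(6·R³) = 5.006×10^-11 C.
Since E is radial and uniform over the Gaussian sphere, Φ = E·4πr² = Q_enc/ε₀.
E = k|Q_enc|/r² = (8.99×10^9)(5.006×10^-11)/(0.0414)² = 263 N/C.

E = 263 N/C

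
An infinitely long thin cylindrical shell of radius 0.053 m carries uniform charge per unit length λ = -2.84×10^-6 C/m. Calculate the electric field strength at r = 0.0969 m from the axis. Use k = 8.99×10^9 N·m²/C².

E = 5.27×10^5 N/C

Take a coaxial cylindrical Gaussian surface of radius r = 0.0969 m and length L (r > 0.053 m).
The full line charge is enclosed: λ_enc = -2.84e-6 C/m.
Applying ∮E·dA = Q_enc/ε₀ with the end caps contributing no flux:
E = 2k|λ_enc|/r = 2(8.99×10^9)(2.84×10^-6)/(0.0969) = 5.27e5 N/C.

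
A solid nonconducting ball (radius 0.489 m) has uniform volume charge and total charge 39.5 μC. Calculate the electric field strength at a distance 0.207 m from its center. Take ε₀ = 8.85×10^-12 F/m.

Take a concentric spherical Gaussian surface of radius r = 0.207 m (r < R).
For a uniform sphere the enclosed fraction is (r/R)³, so Q_enc = (39.5 μC)(0.207/0.489)³ = 2.996×10^-6 C.
Gauss's law: E·4πr² = Q_enc/ε₀.
E = |Q_enc|/(4πε₀r²) = (2.996×10^-6)/(4π·8.85×10^-12·(0.207)²) = 6.29×10^5 N/C.

E ≈ 6.29×10^5 N/C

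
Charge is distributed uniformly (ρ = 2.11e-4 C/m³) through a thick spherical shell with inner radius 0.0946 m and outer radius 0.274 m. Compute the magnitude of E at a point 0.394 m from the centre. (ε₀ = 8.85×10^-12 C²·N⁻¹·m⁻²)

1.01×10^6 N/C

Take a concentric spherical Gaussian surface of radius r = 0.394 m (r > 0.274 m, enclosing the whole shell).
Q_enc = ρ·(4π/3)(b³ − a³) = (2.11e-4)·(4π/3)·((0.274)³ − (0.0946)³) = 1.743e-5 C.
Applying ∮E·dA = Q_enc/ε₀ with Φ = E(4πr²):
E = |Q_enc|/(4πε₀r²) = (1.743×10^-5)/(4π·8.85×10^-12·(0.394)²) = 1.01×10^6 N/C.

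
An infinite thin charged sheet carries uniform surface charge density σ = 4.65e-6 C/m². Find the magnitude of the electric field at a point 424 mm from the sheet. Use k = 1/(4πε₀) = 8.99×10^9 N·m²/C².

Choose a cylindrical pillbox piercing the sheet, end faces (area A) parallel to it.
Only the two end caps contribute flux: Φ = 2EA. With Q_enc = σA, Gauss's law gives E = |σ|/(2ε₀).
E = 2πk|σ| = 2π(8.99×10^9)(4.65e-6) = 2.63×10^5 N/C.

E ≈ 2.63×10^5 V/m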